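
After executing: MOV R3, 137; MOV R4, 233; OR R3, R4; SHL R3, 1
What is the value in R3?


Register state trace:
  MOV R3, 137  → R3 = 137 (0b10001001)
  MOV R4, 233  → R4 = 233 (0b11101001)
  OR R3, R4  → R3 = 137 OR 233 = 233 (0b11101001)
  SHL R3, 1  → R3 = 233 << 1 = 466
Final: R3 = 466

466


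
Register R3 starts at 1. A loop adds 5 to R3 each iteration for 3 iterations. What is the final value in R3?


Starting value: R3 = 1
  Iter 1: R3 = 1 + 5 = 6
  Iter 2: R3 = 6 + 5 = 11
  Iter 3: R3 = 11 + 5 = 16
Final: R3 = 16

16


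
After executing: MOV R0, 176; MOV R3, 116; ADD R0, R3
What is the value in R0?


Register state trace:
  MOV R0, 176  → R0 = 176
  MOV R3, 116  → R3 = 116
  ADD R0, R3  → R0 = 176 + 116 = 292
Final: R0 = 292

292


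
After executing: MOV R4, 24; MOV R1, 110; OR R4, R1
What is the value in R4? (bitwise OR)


Register state trace:
  MOV R4, 24  → R4 = 24 (0b00011000)
  MOV R1, 110  → R1 = 110 (0b01101110)
  OR R4, R1   → R4 = 24 OR 110 = 126 (0b01111110)
Final: R4 = 126

126


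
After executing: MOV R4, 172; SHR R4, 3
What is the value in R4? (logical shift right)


Register state trace:
  MOV R4, 172  → R4 = 172
  SHR R4, 3  → R4 = 172 >> 3 = 172 // 2^3 = 21
Final: R4 = 21

21


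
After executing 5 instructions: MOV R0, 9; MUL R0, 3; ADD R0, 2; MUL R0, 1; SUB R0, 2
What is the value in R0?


Register state trace:
  MOV R0, 9  → R0 = 9
  MUL R0, 3  → R0 = 9 * 3 = 27
  ADD R0, 2  → R0 = 27 + 2 = 29
  MUL R0, 1  → R0 = 29 * 1 = 29
  SUB R0, 2  → R0 = 29 - 2 = 27
Final: R0 = 27

27


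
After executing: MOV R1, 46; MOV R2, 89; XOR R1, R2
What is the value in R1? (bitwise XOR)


Register state trace:
  MOV R1, 46  → R1 = 46 (0b00101110)
  MOV R2, 89  → R2 = 89 (0b01011001)
  XOR R1, R2  → R1 = 46 XOR 89 = 119 (0b01110111)
Final: R1 = 119

119


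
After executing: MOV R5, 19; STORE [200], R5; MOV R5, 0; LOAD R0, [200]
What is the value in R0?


Register and memory trace:
  MOV R5, 19  → R5 = 19
  STORE [200], R5  → mem[200] = 19
  MOV R5, 0  → R5 = 0
  LOAD R0, [200]  → R0 = mem[200] = 19
Final: R0 = 19

19


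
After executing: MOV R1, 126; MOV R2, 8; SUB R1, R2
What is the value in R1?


Register state trace:
  MOV R1, 126  → R1 = 126
  MOV R2, 8  → R2 = 8
  SUB R1, R2  → R1 = 126 - 8 = 118
Final: R1 = 118

118


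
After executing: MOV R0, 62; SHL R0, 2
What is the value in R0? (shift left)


Register state trace:
  MOV R0, 62  → R0 = 62
  SHL R0, 2  → R0 = 62 << 2 = 62 * 2^2 = 248
Final: R0 = 248

248


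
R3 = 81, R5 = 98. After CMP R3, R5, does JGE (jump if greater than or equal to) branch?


Trace:
  R3 = 81, R5 = 98
  CMP R3, R5  → compares 81 vs 98
  JGE checks: is 81 greater than or equal to 98?
  81 < 98, so condition is false
Branch taken: No

No


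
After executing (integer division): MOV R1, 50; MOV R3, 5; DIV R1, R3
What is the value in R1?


Register state trace:
  MOV R1, 50  → R1 = 50
  MOV R3, 5  → R3 = 5
  DIV R1, R3  → R1 = 50 // 5 = 10
Final: R1 = 10

10


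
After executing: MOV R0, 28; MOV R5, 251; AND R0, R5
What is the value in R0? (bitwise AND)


Register state trace:
  MOV R0, 28  → R0 = 28 (0b00011100)
  MOV R5, 251  → R5 = 251 (0b11111011)
  AND R0, R5  → R0 = 28 AND 251 = 24 (0b00011000)
Final: R0 = 24

24


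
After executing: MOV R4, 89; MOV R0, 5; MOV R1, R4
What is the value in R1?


Register state trace:
  MOV R4, 89  → R4 = 89
  MOV R0, 5  → R0 = 5
  MOV R1, R4  → R1 = 89
Final: R1 = 89

89


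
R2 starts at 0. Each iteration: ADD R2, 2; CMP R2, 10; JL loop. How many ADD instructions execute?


Loop trace (R2 starts at 0, target 10, step 2):
  ADD #1: R2 = 0 + 2 = 2  → 2 < 10, loop
  ADD #2: R2 = 2 + 2 = 4  → 4 < 10, loop
  ADD #3: R2 = 4 + 2 = 6  → 6 < 10, loop
  ADD #4: R2 = 6 + 2 = 8  → 8 < 10, loop
  ADD #5: R2 = 8 + 2 = 10  → 10 >= 10, exit
Total ADD instructions: 5

5


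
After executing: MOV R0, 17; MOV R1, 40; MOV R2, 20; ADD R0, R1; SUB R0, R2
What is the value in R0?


Register state trace:
  MOV R0, 17  → R0 = 17
  MOV R1, 40  → R1 = 40
  MOV R2, 20  → R2 = 20
  ADD R0, R1  → R0 = 17 + 40 = 57
  SUB R0, R2  → R0 = 57 - 20 = 37
Final: R0 = 37

37


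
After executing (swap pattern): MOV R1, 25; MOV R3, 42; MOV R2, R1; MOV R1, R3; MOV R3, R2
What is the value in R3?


Register state trace (swap pattern):
  MOV R1, 25  → R1 = 25
  MOV R3, 42  → R3 = 42
  MOV R2, R1  → R2 = 25  (save R1)
  MOV R1, R3  → R1 = 42  (R1 gets R3's value)
  MOV R3, R2  → R3 = 25  (R3 gets saved value)
Final: R3 = 25

25


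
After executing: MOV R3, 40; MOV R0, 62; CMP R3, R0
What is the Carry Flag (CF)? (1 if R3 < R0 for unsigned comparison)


Register state trace:
  MOV R3, 40  → R3 = 40
  MOV R0, 62  → R0 = 62
  CMP R3, R0  → unsigned 40 - 62: borrow occurs
  40 < 62, so CF = 1
CF = 1

1


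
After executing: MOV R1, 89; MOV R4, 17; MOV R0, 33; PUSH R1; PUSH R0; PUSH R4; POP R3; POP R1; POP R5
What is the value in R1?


Stack trace (top is rightmost):
  MOV R1, 89  → R1 = 89
  MOV R4, 17  → R4 = 17
  MOV R0, 33  → R0 = 33
  PUSH R1  → stack: [89]
  PUSH R0  → stack: [89, 33]
  PUSH R4  → stack: [89, 33, 17]
  POP R3  → R3 = 17, stack: [89, 33]
  POP R1  → R1 = 33, stack: [89]
  POP R5  → R5 = 89, stack: []
Final: R1 = 33

33


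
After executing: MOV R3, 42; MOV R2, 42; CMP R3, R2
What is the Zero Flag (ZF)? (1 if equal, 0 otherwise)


Register state trace:
  MOV R3, 42  → R3 = 42
  MOV R2, 42  → R2 = 42
  CMP R3, R2  → computes 42 - 42 = 0
  Result is zero, so values are equal
ZF = 1

1


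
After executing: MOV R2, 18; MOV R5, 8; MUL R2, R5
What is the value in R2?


Register state trace:
  MOV R2, 18  → R2 = 18
  MOV R5, 8  → R5 = 8
  MUL R2, R5  → R2 = 18 * 8 = 144
Final: R2 = 144

144


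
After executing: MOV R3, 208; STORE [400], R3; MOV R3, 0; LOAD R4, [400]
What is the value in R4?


Register and memory trace:
  MOV R3, 208  → R3 = 208
  STORE [400], R3  → mem[400] = 208
  MOV R3, 0  → R3 = 0
  LOAD R4, [400]  → R4 = mem[400] = 208
Final: R4 = 208

208


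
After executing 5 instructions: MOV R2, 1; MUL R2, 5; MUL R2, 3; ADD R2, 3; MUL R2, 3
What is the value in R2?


Register state trace:
  MOV R2, 1  → R2 = 1
  MUL R2, 5  → R2 = 1 * 5 = 5
  MUL R2, 3  → R2 = 5 * 3 = 15
  ADD R2, 3  → R2 = 15 + 3 = 18
  MUL R2, 3  → R2 = 18 * 3 = 54
Final: R2 = 54

54


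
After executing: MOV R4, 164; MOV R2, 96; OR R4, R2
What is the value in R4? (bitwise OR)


Register state trace:
  MOV R4, 164  → R4 = 164 (0b10100100)
  MOV R2, 96  → R2 = 96 (0b01100000)
  OR R4, R2   → R4 = 164 OR 96 = 228 (0b11100100)
Final: R4 = 228

228


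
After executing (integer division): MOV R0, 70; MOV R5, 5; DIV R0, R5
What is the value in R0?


Register state trace:
  MOV R0, 70  → R0 = 70
  MOV R5, 5  → R5 = 5
  DIV R0, R5  → R0 = 70 // 5 = 14
Final: R0 = 14

14


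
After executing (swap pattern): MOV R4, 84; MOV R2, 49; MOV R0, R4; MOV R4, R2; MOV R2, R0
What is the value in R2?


Register state trace (swap pattern):
  MOV R4, 84  → R4 = 84
  MOV R2, 49  → R2 = 49
  MOV R0, R4  → R0 = 84  (save R4)
  MOV R4, R2  → R4 = 49  (R4 gets R2's value)
  MOV R2, R0  → R2 = 84  (R2 gets saved value)
Final: R2 = 84

84


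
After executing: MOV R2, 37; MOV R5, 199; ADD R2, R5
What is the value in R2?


Register state trace:
  MOV R2, 37  → R2 = 37
  MOV R5, 199  → R5 = 199
  ADD R2, R5  → R2 = 37 + 199 = 236
Final: R2 = 236

236


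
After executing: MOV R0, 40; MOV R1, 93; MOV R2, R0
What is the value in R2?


Register state trace:
  MOV R0, 40  → R0 = 40
  MOV R1, 93  → R1 = 93
  MOV R2, R0  → R2 = 40
Final: R2 = 40

40


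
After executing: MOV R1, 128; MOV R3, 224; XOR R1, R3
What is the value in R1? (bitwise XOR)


Register state trace:
  MOV R1, 128  → R1 = 128 (0b10000000)
  MOV R3, 224  → R3 = 224 (0b11100000)
  XOR R1, R3  → R1 = 128 XOR 224 = 96 (0b01100000)
Final: R1 = 96

96


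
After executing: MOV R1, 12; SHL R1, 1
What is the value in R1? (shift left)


Register state trace:
  MOV R1, 12  → R1 = 12
  SHL R1, 1  → R1 = 12 << 1 = 12 * 2^1 = 24
Final: R1 = 24

24


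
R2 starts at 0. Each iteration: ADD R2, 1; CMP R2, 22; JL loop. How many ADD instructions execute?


Loop trace (R2 starts at 0, target 22, step 1):
  ADD #1: R2 = 0 + 1 = 1  → 1 < 22, loop
  ADD #2: R2 = 1 + 1 = 2  → 2 < 22, loop
  ADD #3: R2 = 2 + 1 = 3  → 3 < 22, loop
  ADD #4: R2 = 3 + 1 = 4  → 4 < 22, loop
  ADD #5: R2 = 4 + 1 = 5  → 5 < 22, loop
  ADD #6: R2 = 5 + 1 = 6  → 6 < 22, loop
  ADD #7: R2 = 6 + 1 = 7  → 7 < 22, loop
  ADD #8: R2 = 7 + 1 = 8  → 8 < 22, loop
  ADD #9: R2 = 8 + 1 = 9  → 9 < 22, loop
  ADD #10: R2 = 9 + 1 = 10  → 10 < 22, loop
  ADD #11: R2 = 10 + 1 = 11  → 11 < 22, loop
  ADD #12: R2 = 11 + 1 = 12  → 12 < 22, loop
  ADD #13: R2 = 12 + 1 = 13  → 13 < 22, loop
  ADD #14: R2 = 13 + 1 = 14  → 14 < 22, loop
  ADD #15: R2 = 14 + 1 = 15  → 15 < 22, loop
  ADD #16: R2 = 15 + 1 = 16  → 16 < 22, loop
  ADD #17: R2 = 16 + 1 = 17  → 17 < 22, loop
  ADD #18: R2 = 17 + 1 = 18  → 18 < 22, loop
  ADD #19: R2 = 18 + 1 = 19  → 19 < 22, loop
  ADD #20: R2 = 19 + 1 = 20  → 20 < 22, loop
  ADD #21: R2 = 20 + 1 = 21  → 21 < 22, loop
  ADD #22: R2 = 21 + 1 = 22  → 22 >= 22, exit
Total ADD instructions: 22

22


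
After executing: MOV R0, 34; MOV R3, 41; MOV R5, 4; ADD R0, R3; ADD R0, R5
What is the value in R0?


Register state trace:
  MOV R0, 34  → R0 = 34
  MOV R3, 41  → R3 = 41
  MOV R5, 4  → R5 = 4
  ADD R0, R3  → R0 = 34 + 41 = 75
  ADD R0, R5  → R0 = 75 + 4 = 79
Final: R0 = 79

79


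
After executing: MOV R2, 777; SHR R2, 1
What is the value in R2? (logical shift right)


Register state trace:
  MOV R2, 777  → R2 = 777
  SHR R2, 1  → R2 = 777 >> 1 = 777 // 2^1 = 388
Final: R2 = 388

388


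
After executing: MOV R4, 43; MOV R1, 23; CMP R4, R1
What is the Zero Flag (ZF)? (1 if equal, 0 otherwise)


Register state trace:
  MOV R4, 43  → R4 = 43
  MOV R1, 23  → R1 = 23
  CMP R4, R1  → computes 43 - 23 = 20
  Result is nonzero, so values are not equal
ZF = 0

0


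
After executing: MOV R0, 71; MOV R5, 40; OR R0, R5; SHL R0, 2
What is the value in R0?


Register state trace:
  MOV R0, 71  → R0 = 71 (0b01000111)
  MOV R5, 40  → R5 = 40 (0b00101000)
  OR R0, R5  → R0 = 71 OR 40 = 111 (0b01101111)
  SHL R0, 2  → R0 = 111 << 2 = 444
Final: R0 = 444

444


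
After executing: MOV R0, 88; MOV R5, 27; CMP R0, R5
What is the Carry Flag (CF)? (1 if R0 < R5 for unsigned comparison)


Register state trace:
  MOV R0, 88  → R0 = 88
  MOV R5, 27  → R5 = 27
  CMP R0, R5  → unsigned 88 - 27: no borrow
  88 >= 27, so CF = 0
CF = 0

0


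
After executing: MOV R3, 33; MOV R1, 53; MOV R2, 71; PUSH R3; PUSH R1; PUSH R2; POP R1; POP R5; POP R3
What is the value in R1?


Stack trace (top is rightmost):
  MOV R3, 33  → R3 = 33
  MOV R1, 53  → R1 = 53
  MOV R2, 71  → R2 = 71
  PUSH R3  → stack: [33]
  PUSH R1  → stack: [33, 53]
  PUSH R2  → stack: [33, 53, 71]
  POP R1  → R1 = 71, stack: [33, 53]
  POP R5  → R5 = 53, stack: [33]
  POP R3  → R3 = 33, stack: []
Final: R1 = 71

71


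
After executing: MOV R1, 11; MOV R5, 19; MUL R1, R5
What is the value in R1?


Register state trace:
  MOV R1, 11  → R1 = 11
  MOV R5, 19  → R5 = 19
  MUL R1, R5  → R1 = 11 * 19 = 209
Final: R1 = 209

209


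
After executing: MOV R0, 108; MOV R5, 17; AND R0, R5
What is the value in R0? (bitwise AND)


Register state trace:
  MOV R0, 108  → R0 = 108 (0b01101100)
  MOV R5, 17  → R5 = 17 (0b00010001)
  AND R0, R5  → R0 = 108 AND 17 = 0 (0b00000000)
Final: R0 = 0

0


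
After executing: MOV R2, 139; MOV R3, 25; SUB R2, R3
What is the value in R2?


Register state trace:
  MOV R2, 139  → R2 = 139
  MOV R3, 25  → R3 = 25
  SUB R2, R3  → R2 = 139 - 25 = 114
Final: R2 = 114

114


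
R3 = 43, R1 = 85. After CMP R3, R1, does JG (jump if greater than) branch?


Trace:
  R3 = 43, R1 = 85
  CMP R3, R1  → compares 43 vs 85
  JG checks: is 43 greater than 85?
  43 < 85, so condition is false
Branch taken: No

No


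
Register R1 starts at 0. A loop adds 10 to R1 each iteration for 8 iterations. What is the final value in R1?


Starting value: R1 = 0
  Iter 1: R1 = 0 + 10 = 10
  Iter 2: R1 = 10 + 10 = 20
  Iter 3: R1 = 20 + 10 = 30
  Iter 4: R1 = 30 + 10 = 40
  Iter 5: R1 = 40 + 10 = 50
  Iter 6: R1 = 50 + 10 = 60
  Iter 7: R1 = 60 + 10 = 70
  Iter 8: R1 = 70 + 10 = 80
Final: R1 = 80

80


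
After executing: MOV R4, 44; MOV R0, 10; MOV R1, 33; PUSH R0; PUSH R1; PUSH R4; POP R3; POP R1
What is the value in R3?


Stack trace (top is rightmost):
  MOV R4, 44  → R4 = 44
  MOV R0, 10  → R0 = 10
  MOV R1, 33  → R1 = 33
  PUSH R0  → stack: [10]
  PUSH R1  → stack: [10, 33]
  PUSH R4  → stack: [10, 33, 44]
  POP R3  → R3 = 44, stack: [10, 33]
  POP R1  → R1 = 33, stack: [10]
Final: R3 = 44

44


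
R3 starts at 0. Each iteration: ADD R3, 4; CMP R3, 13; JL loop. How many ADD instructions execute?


Loop trace (R3 starts at 0, target 13, step 4):
  ADD #1: R3 = 0 + 4 = 4  → 4 < 13, loop
  ADD #2: R3 = 4 + 4 = 8  → 8 < 13, loop
  ADD #3: R3 = 8 + 4 = 12  → 12 < 13, loop
  ADD #4: R3 = 12 + 4 = 16  → 16 >= 13, exit
Total ADD instructions: 4

4


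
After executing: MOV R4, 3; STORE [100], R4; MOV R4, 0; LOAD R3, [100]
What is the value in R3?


Register and memory trace:
  MOV R4, 3  → R4 = 3
  STORE [100], R4  → mem[100] = 3
  MOV R4, 0  → R4 = 0
  LOAD R3, [100]  → R3 = mem[100] = 3
Final: R3 = 3

3


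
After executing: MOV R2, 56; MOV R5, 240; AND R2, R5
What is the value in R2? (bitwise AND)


Register state trace:
  MOV R2, 56  → R2 = 56 (0b00111000)
  MOV R5, 240  → R5 = 240 (0b11110000)
  AND R2, R5  → R2 = 56 AND 240 = 48 (0b00110000)
Final: R2 = 48

48


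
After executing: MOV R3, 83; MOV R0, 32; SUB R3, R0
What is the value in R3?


Register state trace:
  MOV R3, 83  → R3 = 83
  MOV R0, 32  → R0 = 32
  SUB R3, R0  → R3 = 83 - 32 = 51
Final: R3 = 51

51


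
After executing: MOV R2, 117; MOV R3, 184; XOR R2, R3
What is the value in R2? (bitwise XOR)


Register state trace:
  MOV R2, 117  → R2 = 117 (0b01110101)
  MOV R3, 184  → R3 = 184 (0b10111000)
  XOR R2, R3  → R2 = 117 XOR 184 = 205 (0b11001101)
Final: R2 = 205

205


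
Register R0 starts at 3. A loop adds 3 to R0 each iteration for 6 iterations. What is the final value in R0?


Starting value: R0 = 3
  Iter 1: R0 = 3 + 3 = 6
  Iter 2: R0 = 6 + 3 = 9
  Iter 3: R0 = 9 + 3 = 12
  Iter 4: R0 = 12 + 3 = 15
  Iter 5: R0 = 15 + 3 = 18
  Iter 6: R0 = 18 + 3 = 21
Final: R0 = 21

21


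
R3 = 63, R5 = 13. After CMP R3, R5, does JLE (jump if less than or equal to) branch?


Trace:
  R3 = 63, R5 = 13
  CMP R3, R5  → compares 63 vs 13
  JLE checks: is 63 less than or equal to 13?
  63 > 13, so condition is false
Branch taken: No

No


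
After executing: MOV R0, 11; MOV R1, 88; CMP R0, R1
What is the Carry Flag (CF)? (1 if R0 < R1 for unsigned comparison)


Register state trace:
  MOV R0, 11  → R0 = 11
  MOV R1, 88  → R1 = 88
  CMP R0, R1  → unsigned 11 - 88: borrow occurs
  11 < 88, so CF = 1
CF = 1

1


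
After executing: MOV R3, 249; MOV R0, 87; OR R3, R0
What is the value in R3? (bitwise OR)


Register state trace:
  MOV R3, 249  → R3 = 249 (0b11111001)
  MOV R0, 87  → R0 = 87 (0b01010111)
  OR R3, R0   → R3 = 249 OR 87 = 255 (0b11111111)
Final: R3 = 255

255


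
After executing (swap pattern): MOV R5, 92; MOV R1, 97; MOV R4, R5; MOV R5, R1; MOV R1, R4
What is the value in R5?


Register state trace (swap pattern):
  MOV R5, 92  → R5 = 92
  MOV R1, 97  → R1 = 97
  MOV R4, R5  → R4 = 92  (save R5)
  MOV R5, R1  → R5 = 97  (R5 gets R1's value)
  MOV R1, R4  → R1 = 92  (R1 gets saved value)
Final: R5 = 97

97


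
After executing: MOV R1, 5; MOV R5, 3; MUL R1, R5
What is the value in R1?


Register state trace:
  MOV R1, 5  → R1 = 5
  MOV R5, 3  → R5 = 3
  MUL R1, R5  → R1 = 5 * 3 = 15
Final: R1 = 15

15


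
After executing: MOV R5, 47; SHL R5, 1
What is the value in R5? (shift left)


Register state trace:
  MOV R5, 47  → R5 = 47
  SHL R5, 1  → R5 = 47 << 1 = 47 * 2^1 = 94
Final: R5 = 94

94


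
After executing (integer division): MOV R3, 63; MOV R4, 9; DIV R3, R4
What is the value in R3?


Register state trace:
  MOV R3, 63  → R3 = 63
  MOV R4, 9  → R4 = 9
  DIV R3, R4  → R3 = 63 // 9 = 7
Final: R3 = 7

7


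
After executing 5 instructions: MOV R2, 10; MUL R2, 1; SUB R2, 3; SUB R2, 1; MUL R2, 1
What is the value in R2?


Register state trace:
  MOV R2, 10  → R2 = 10
  MUL R2, 1  → R2 = 10 * 1 = 10
  SUB R2, 3  → R2 = 10 - 3 = 7
  SUB R2, 1  → R2 = 7 - 1 = 6
  MUL R2, 1  → R2 = 6 * 1 = 6
Final: R2 = 6

6


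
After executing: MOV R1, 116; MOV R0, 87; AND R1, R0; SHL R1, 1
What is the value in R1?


Register state trace:
  MOV R1, 116  → R1 = 116 (0b01110100)
  MOV R0, 87  → R0 = 87 (0b01010111)
  AND R1, R0  → R1 = 116 AND 87 = 84 (0b01010100)
  SHL R1, 1  → R1 = 84 << 1 = 168
Final: R1 = 168

168


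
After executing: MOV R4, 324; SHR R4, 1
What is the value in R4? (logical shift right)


Register state trace:
  MOV R4, 324  → R4 = 324
  SHR R4, 1  → R4 = 324 >> 1 = 324 // 2^1 = 162
Final: R4 = 162

162


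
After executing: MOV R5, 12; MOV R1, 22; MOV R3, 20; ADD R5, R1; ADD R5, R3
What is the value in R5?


Register state trace:
  MOV R5, 12  → R5 = 12
  MOV R1, 22  → R1 = 22
  MOV R3, 20  → R3 = 20
  ADD R5, R1  → R5 = 12 + 22 = 34
  ADD R5, R3  → R5 = 34 + 20 = 54
Final: R5 = 54

54


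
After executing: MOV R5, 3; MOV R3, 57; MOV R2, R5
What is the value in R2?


Register state trace:
  MOV R5, 3  → R5 = 3
  MOV R3, 57  → R3 = 57
  MOV R2, R5  → R2 = 3
Final: R2 = 3

3


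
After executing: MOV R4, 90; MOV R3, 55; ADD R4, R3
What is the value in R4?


Register state trace:
  MOV R4, 90  → R4 = 90
  MOV R3, 55  → R3 = 55
  ADD R4, R3  → R4 = 90 + 55 = 145
Final: R4 = 145

145


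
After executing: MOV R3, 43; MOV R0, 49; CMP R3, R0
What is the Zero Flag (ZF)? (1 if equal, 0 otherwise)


Register state trace:
  MOV R3, 43  → R3 = 43
  MOV R0, 49  → R0 = 49
  CMP R3, R0  → computes 43 - 49 = -6
  Result is nonzero, so values are not equal
ZF = 0

0


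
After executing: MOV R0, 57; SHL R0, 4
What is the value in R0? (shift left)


Register state trace:
  MOV R0, 57  → R0 = 57
  SHL R0, 4  → R0 = 57 << 4 = 57 * 2^4 = 912
Final: R0 = 912

912


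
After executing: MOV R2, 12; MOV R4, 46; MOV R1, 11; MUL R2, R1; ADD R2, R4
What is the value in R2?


Register state trace:
  MOV R2, 12  → R2 = 12
  MOV R4, 46  → R4 = 46
  MOV R1, 11  → R1 = 11
  MUL R2, R1  → R2 = 12 * 11 = 132
  ADD R2, R4  → R2 = 132 + 46 = 178
Final: R2 = 178

178


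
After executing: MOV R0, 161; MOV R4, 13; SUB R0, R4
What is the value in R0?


Register state trace:
  MOV R0, 161  → R0 = 161
  MOV R4, 13  → R4 = 13
  SUB R0, R4  → R0 = 161 - 13 = 148
Final: R0 = 148

148


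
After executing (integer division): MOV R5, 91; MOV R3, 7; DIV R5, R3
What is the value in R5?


Register state trace:
  MOV R5, 91  → R5 = 91
  MOV R3, 7  → R3 = 7
  DIV R5, R3  → R5 = 91 // 7 = 13
Final: R5 = 13

13


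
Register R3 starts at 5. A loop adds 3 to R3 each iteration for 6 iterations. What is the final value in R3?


Starting value: R3 = 5
  Iter 1: R3 = 5 + 3 = 8
  Iter 2: R3 = 8 + 3 = 11
  Iter 3: R3 = 11 + 3 = 14
  Iter 4: R3 = 14 + 3 = 17
  Iter 5: R3 = 17 + 3 = 20
  Iter 6: R3 = 20 + 3 = 23
Final: R3 = 23

23


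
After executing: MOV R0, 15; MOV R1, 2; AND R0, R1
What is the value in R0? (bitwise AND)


Register state trace:
  MOV R0, 15  → R0 = 15 (0b00001111)
  MOV R1, 2  → R1 = 2 (0b00000010)
  AND R0, R1  → R0 = 15 AND 2 = 2 (0b00000010)
Final: R0 = 2

2


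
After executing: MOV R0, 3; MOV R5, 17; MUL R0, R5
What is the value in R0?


Register state trace:
  MOV R0, 3  → R0 = 3
  MOV R5, 17  → R5 = 17
  MUL R0, R5  → R0 = 3 * 17 = 51
Final: R0 = 51

51


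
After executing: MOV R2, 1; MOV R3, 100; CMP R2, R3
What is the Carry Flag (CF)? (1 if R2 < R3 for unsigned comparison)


Register state trace:
  MOV R2, 1  → R2 = 1
  MOV R3, 100  → R3 = 100
  CMP R2, R3  → unsigned 1 - 100: borrow occurs
  1 < 100, so CF = 1
CF = 1

1


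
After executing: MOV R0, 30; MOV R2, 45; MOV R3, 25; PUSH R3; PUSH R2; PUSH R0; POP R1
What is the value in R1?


Stack trace (top is rightmost):
  MOV R0, 30  → R0 = 30
  MOV R2, 45  → R2 = 45
  MOV R3, 25  → R3 = 25
  PUSH R3  → stack: [25]
  PUSH R2  → stack: [25, 45]
  PUSH R0  → stack: [25, 45, 30]
  POP R1  → R1 = 30, stack: [25, 45]
Final: R1 = 30

30


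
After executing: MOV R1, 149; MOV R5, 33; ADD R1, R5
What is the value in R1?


Register state trace:
  MOV R1, 149  → R1 = 149
  MOV R5, 33  → R5 = 33
  ADD R1, R5  → R1 = 149 + 33 = 182
Final: R1 = 182

182


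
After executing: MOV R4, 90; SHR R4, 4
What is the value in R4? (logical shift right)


Register state trace:
  MOV R4, 90  → R4 = 90
  SHR R4, 4  → R4 = 90 >> 4 = 90 // 2^4 = 5
Final: R4 = 5

5


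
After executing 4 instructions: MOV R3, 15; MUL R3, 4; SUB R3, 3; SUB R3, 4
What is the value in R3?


Register state trace:
  MOV R3, 15  → R3 = 15
  MUL R3, 4  → R3 = 15 * 4 = 60
  SUB R3, 3  → R3 = 60 - 3 = 57
  SUB R3, 4  → R3 = 57 - 4 = 53
Final: R3 = 53

53


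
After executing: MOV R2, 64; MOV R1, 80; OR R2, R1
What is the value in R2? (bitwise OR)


Register state trace:
  MOV R2, 64  → R2 = 64 (0b01000000)
  MOV R1, 80  → R1 = 80 (0b01010000)
  OR R2, R1   → R2 = 64 OR 80 = 80 (0b01010000)
Final: R2 = 80

80


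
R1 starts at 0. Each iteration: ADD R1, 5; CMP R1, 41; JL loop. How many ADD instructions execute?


Loop trace (R1 starts at 0, target 41, step 5):
  ADD #1: R1 = 0 + 5 = 5  → 5 < 41, loop
  ADD #2: R1 = 5 + 5 = 10  → 10 < 41, loop
  ADD #3: R1 = 10 + 5 = 15  → 15 < 41, loop
  ADD #4: R1 = 15 + 5 = 20  → 20 < 41, loop
  ADD #5: R1 = 20 + 5 = 25  → 25 < 41, loop
  ADD #6: R1 = 25 + 5 = 30  → 30 < 41, loop
  ADD #7: R1 = 30 + 5 = 35  → 35 < 41, loop
  ADD #8: R1 = 35 + 5 = 40  → 40 < 41, loop
  ADD #9: R1 = 40 + 5 = 45  → 45 >= 41, exit
Total ADD instructions: 9

9


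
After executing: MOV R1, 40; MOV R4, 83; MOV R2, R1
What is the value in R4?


Register state trace:
  MOV R1, 40  → R1 = 40
  MOV R4, 83  → R4 = 83
  MOV R2, R1  → R2 = 40
Final: R4 = 83

83


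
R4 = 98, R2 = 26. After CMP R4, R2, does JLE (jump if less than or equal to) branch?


Trace:
  R4 = 98, R2 = 26
  CMP R4, R2  → compares 98 vs 26
  JLE checks: is 98 less than or equal to 26?
  98 > 26, so condition is false
Branch taken: No

No


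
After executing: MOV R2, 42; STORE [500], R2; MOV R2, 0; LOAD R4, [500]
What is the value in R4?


Register and memory trace:
  MOV R2, 42  → R2 = 42
  STORE [500], R2  → mem[500] = 42
  MOV R2, 0  → R2 = 0
  LOAD R4, [500]  → R4 = mem[500] = 42
Final: R4 = 42

42


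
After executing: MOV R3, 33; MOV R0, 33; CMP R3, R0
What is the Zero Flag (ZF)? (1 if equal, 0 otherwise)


Register state trace:
  MOV R3, 33  → R3 = 33
  MOV R0, 33  → R0 = 33
  CMP R3, R0  → computes 33 - 33 = 0
  Result is zero, so values are equal
ZF = 1

1


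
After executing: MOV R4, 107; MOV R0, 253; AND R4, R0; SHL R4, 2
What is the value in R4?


Register state trace:
  MOV R4, 107  → R4 = 107 (0b01101011)
  MOV R0, 253  → R0 = 253 (0b11111101)
  AND R4, R0  → R4 = 107 AND 253 = 105 (0b01101001)
  SHL R4, 2  → R4 = 105 << 2 = 420
Final: R4 = 420

420


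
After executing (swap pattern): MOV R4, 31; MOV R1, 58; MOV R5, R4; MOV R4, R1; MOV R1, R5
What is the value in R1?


Register state trace (swap pattern):
  MOV R4, 31  → R4 = 31
  MOV R1, 58  → R1 = 58
  MOV R5, R4  → R5 = 31  (save R4)
  MOV R4, R1  → R4 = 58  (R4 gets R1's value)
  MOV R1, R5  → R1 = 31  (R1 gets saved value)
Final: R1 = 31

31


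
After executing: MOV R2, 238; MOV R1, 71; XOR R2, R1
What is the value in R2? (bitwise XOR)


Register state trace:
  MOV R2, 238  → R2 = 238 (0b11101110)
  MOV R1, 71  → R1 = 71 (0b01000111)
  XOR R2, R1  → R2 = 238 XOR 71 = 169 (0b10101001)
Final: R2 = 169

169


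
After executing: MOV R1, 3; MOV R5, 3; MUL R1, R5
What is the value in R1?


Register state trace:
  MOV R1, 3  → R1 = 3
  MOV R5, 3  → R5 = 3
  MUL R1, R5  → R1 = 3 * 3 = 9
Final: R1 = 9

9


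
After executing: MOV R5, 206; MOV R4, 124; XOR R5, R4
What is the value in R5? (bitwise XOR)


Register state trace:
  MOV R5, 206  → R5 = 206 (0b11001110)
  MOV R4, 124  → R4 = 124 (0b01111100)
  XOR R5, R4  → R5 = 206 XOR 124 = 178 (0b10110010)
Final: R5 = 178

178


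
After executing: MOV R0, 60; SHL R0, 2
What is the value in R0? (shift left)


Register state trace:
  MOV R0, 60  → R0 = 60
  SHL R0, 2  → R0 = 60 << 2 = 60 * 2^2 = 240
Final: R0 = 240

240


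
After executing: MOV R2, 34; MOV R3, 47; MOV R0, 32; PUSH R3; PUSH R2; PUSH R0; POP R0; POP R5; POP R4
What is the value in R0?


Stack trace (top is rightmost):
  MOV R2, 34  → R2 = 34
  MOV R3, 47  → R3 = 47
  MOV R0, 32  → R0 = 32
  PUSH R3  → stack: [47]
  PUSH R2  → stack: [47, 34]
  PUSH R0  → stack: [47, 34, 32]
  POP R0  → R0 = 32, stack: [47, 34]
  POP R5  → R5 = 34, stack: [47]
  POP R4  → R4 = 47, stack: []
Final: R0 = 32

32


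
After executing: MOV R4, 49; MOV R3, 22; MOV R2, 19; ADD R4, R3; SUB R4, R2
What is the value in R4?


Register state trace:
  MOV R4, 49  → R4 = 49
  MOV R3, 22  → R3 = 22
  MOV R2, 19  → R2 = 19
  ADD R4, R3  → R4 = 49 + 22 = 71
  SUB R4, R2  → R4 = 71 - 19 = 52
Final: R4 = 52

52


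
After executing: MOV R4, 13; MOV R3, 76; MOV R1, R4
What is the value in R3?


Register state trace:
  MOV R4, 13  → R4 = 13
  MOV R3, 76  → R3 = 76
  MOV R1, R4  → R1 = 13
Final: R3 = 76

76


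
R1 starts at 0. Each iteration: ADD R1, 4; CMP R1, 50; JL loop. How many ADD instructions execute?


Loop trace (R1 starts at 0, target 50, step 4):
  ADD #1: R1 = 0 + 4 = 4  → 4 < 50, loop
  ADD #2: R1 = 4 + 4 = 8  → 8 < 50, loop
  ADD #3: R1 = 8 + 4 = 12  → 12 < 50, loop
  ADD #4: R1 = 12 + 4 = 16  → 16 < 50, loop
  ADD #5: R1 = 16 + 4 = 20  → 20 < 50, loop
  ADD #6: R1 = 20 + 4 = 24  → 24 < 50, loop
  ADD #7: R1 = 24 + 4 = 28  → 28 < 50, loop
  ADD #8: R1 = 28 + 4 = 32  → 32 < 50, loop
  ADD #9: R1 = 32 + 4 = 36  → 36 < 50, loop
  ADD #10: R1 = 36 + 4 = 40  → 40 < 50, loop
  ADD #11: R1 = 40 + 4 = 44  → 44 < 50, loop
  ADD #12: R1 = 44 + 4 = 48  → 48 < 50, loop
  ADD #13: R1 = 48 + 4 = 52  → 52 >= 50, exit
Total ADD instructions: 13

13


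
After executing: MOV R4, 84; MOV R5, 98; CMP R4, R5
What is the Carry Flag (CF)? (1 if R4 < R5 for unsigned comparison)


Register state trace:
  MOV R4, 84  → R4 = 84
  MOV R5, 98  → R5 = 98
  CMP R4, R5  → unsigned 84 - 98: borrow occurs
  84 < 98, so CF = 1
CF = 1

1


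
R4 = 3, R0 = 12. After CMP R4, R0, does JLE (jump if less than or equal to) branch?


Trace:
  R4 = 3, R0 = 12
  CMP R4, R0  → compares 3 vs 12
  JLE checks: is 3 less than or equal to 12?
  3 < 12, so condition is true
Branch taken: Yes

Yes


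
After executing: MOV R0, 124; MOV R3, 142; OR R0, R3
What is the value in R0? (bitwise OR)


Register state trace:
  MOV R0, 124  → R0 = 124 (0b01111100)
  MOV R3, 142  → R3 = 142 (0b10001110)
  OR R0, R3   → R0 = 124 OR 142 = 254 (0b11111110)
Final: R0 = 254

254


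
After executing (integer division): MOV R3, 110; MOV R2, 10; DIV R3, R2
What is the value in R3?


Register state trace:
  MOV R3, 110  → R3 = 110
  MOV R2, 10  → R2 = 10
  DIV R3, R2  → R3 = 110 // 10 = 11
Final: R3 = 11

11


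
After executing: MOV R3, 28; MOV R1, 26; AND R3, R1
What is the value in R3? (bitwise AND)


Register state trace:
  MOV R3, 28  → R3 = 28 (0b00011100)
  MOV R1, 26  → R1 = 26 (0b00011010)
  AND R3, R1  → R3 = 28 AND 26 = 24 (0b00011000)
Final: R3 = 24

24


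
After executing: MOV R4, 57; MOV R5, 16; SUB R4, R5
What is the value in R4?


Register state trace:
  MOV R4, 57  → R4 = 57
  MOV R5, 16  → R5 = 16
  SUB R4, R5  → R4 = 57 - 16 = 41
Final: R4 = 41

41


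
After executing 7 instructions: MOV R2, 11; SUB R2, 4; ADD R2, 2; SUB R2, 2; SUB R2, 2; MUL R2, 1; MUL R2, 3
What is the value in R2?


Register state trace:
  MOV R2, 11  → R2 = 11
  SUB R2, 4  → R2 = 11 - 4 = 7
  ADD R2, 2  → R2 = 7 + 2 = 9
  SUB R2, 2  → R2 = 9 - 2 = 7
  SUB R2, 2  → R2 = 7 - 2 = 5
  MUL R2, 1  → R2 = 5 * 1 = 5
  MUL R2, 3  → R2 = 5 * 3 = 15
Final: R2 = 15

15


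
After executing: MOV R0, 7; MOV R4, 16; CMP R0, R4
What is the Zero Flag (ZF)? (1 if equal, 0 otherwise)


Register state trace:
  MOV R0, 7  → R0 = 7
  MOV R4, 16  → R4 = 16
  CMP R0, R4  → computes 7 - 16 = -9
  Result is nonzero, so values are not equal
ZF = 0

0


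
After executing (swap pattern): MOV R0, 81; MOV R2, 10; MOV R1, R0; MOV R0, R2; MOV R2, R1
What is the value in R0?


Register state trace (swap pattern):
  MOV R0, 81  → R0 = 81
  MOV R2, 10  → R2 = 10
  MOV R1, R0  → R1 = 81  (save R0)
  MOV R0, R2  → R0 = 10  (R0 gets R2's value)
  MOV R2, R1  → R2 = 81  (R2 gets saved value)
Final: R0 = 10

10


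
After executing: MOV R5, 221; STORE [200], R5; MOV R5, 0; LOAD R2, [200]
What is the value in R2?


Register and memory trace:
  MOV R5, 221  → R5 = 221
  STORE [200], R5  → mem[200] = 221
  MOV R5, 0  → R5 = 0
  LOAD R2, [200]  → R2 = mem[200] = 221
Final: R2 = 221

221


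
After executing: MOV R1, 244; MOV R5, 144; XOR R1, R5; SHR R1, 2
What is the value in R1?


Register state trace:
  MOV R1, 244  → R1 = 244 (0b11110100)
  MOV R5, 144  → R5 = 144 (0b10010000)
  XOR R1, R5  → R1 = 244 XOR 144 = 100 (0b01100100)
  SHR R1, 2  → R1 = 100 >> 2 = 25
Final: R1 = 25

25


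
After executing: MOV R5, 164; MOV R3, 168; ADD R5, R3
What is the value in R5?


Register state trace:
  MOV R5, 164  → R5 = 164
  MOV R3, 168  → R3 = 168
  ADD R5, R3  → R5 = 164 + 168 = 332
Final: R5 = 332

332


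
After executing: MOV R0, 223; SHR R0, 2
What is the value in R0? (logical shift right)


Register state trace:
  MOV R0, 223  → R0 = 223
  SHR R0, 2  → R0 = 223 >> 2 = 223 // 2^2 = 55
Final: R0 = 55

55


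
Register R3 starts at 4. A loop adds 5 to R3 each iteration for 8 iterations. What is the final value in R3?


Starting value: R3 = 4
  Iter 1: R3 = 4 + 5 = 9
  Iter 2: R3 = 9 + 5 = 14
  Iter 3: R3 = 14 + 5 = 19
  Iter 4: R3 = 19 + 5 = 24
  Iter 5: R3 = 24 + 5 = 29
  Iter 6: R3 = 29 + 5 = 34
  Iter 7: R3 = 34 + 5 = 39
  Iter 8: R3 = 39 + 5 = 44
Final: R3 = 44

44


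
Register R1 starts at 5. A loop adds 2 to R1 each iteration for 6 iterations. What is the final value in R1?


Starting value: R1 = 5
  Iter 1: R1 = 5 + 2 = 7
  Iter 2: R1 = 7 + 2 = 9
  Iter 3: R1 = 9 + 2 = 11
  Iter 4: R1 = 11 + 2 = 13
  Iter 5: R1 = 13 + 2 = 15
  Iter 6: R1 = 15 + 2 = 17
Final: R1 = 17

17


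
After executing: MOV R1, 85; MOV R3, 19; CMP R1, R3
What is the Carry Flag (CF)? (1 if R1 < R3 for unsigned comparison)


Register state trace:
  MOV R1, 85  → R1 = 85
  MOV R3, 19  → R3 = 19
  CMP R1, R3  → unsigned 85 - 19: no borrow
  85 >= 19, so CF = 0
CF = 0

0


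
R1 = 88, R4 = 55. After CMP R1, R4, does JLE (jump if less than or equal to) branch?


Trace:
  R1 = 88, R4 = 55
  CMP R1, R4  → compares 88 vs 55
  JLE checks: is 88 less than or equal to 55?
  88 > 55, so condition is false
Branch taken: No

No


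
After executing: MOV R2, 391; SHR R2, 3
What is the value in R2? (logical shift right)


Register state trace:
  MOV R2, 391  → R2 = 391
  SHR R2, 3  → R2 = 391 >> 3 = 391 // 2^3 = 48
Final: R2 = 48

48


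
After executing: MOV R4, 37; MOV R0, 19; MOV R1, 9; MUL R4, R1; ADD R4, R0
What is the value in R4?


Register state trace:
  MOV R4, 37  → R4 = 37
  MOV R0, 19  → R0 = 19
  MOV R1, 9  → R1 = 9
  MUL R4, R1  → R4 = 37 * 9 = 333
  ADD R4, R0  → R4 = 333 + 19 = 352
Final: R4 = 352

352


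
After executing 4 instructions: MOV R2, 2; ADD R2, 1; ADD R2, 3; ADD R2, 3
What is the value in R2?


Register state trace:
  MOV R2, 2  → R2 = 2
  ADD R2, 1  → R2 = 2 + 1 = 3
  ADD R2, 3  → R2 = 3 + 3 = 6
  ADD R2, 3  → R2 = 6 + 3 = 9
Final: R2 = 9

9


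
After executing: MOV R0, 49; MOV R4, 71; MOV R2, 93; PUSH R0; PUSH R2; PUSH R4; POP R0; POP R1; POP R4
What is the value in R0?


Stack trace (top is rightmost):
  MOV R0, 49  → R0 = 49
  MOV R4, 71  → R4 = 71
  MOV R2, 93  → R2 = 93
  PUSH R0  → stack: [49]
  PUSH R2  → stack: [49, 93]
  PUSH R4  → stack: [49, 93, 71]
  POP R0  → R0 = 71, stack: [49, 93]
  POP R1  → R1 = 93, stack: [49]
  POP R4  → R4 = 49, stack: []
Final: R0 = 71

71


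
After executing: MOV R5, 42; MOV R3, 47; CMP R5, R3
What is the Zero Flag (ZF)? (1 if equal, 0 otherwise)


Register state trace:
  MOV R5, 42  → R5 = 42
  MOV R3, 47  → R3 = 47
  CMP R5, R3  → computes 42 - 47 = -5
  Result is nonzero, so values are not equal
ZF = 0

0


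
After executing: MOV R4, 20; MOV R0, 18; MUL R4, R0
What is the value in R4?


Register state trace:
  MOV R4, 20  → R4 = 20
  MOV R0, 18  → R0 = 18
  MUL R4, R0  → R4 = 20 * 18 = 360
Final: R4 = 360

360


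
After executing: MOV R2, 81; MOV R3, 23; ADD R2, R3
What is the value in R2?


Register state trace:
  MOV R2, 81  → R2 = 81
  MOV R3, 23  → R3 = 23
  ADD R2, R3  → R2 = 81 + 23 = 104
Final: R2 = 104

104


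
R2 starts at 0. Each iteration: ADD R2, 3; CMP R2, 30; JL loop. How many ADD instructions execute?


Loop trace (R2 starts at 0, target 30, step 3):
  ADD #1: R2 = 0 + 3 = 3  → 3 < 30, loop
  ADD #2: R2 = 3 + 3 = 6  → 6 < 30, loop
  ADD #3: R2 = 6 + 3 = 9  → 9 < 30, loop
  ADD #4: R2 = 9 + 3 = 12  → 12 < 30, loop
  ADD #5: R2 = 12 + 3 = 15  → 15 < 30, loop
  ADD #6: R2 = 15 + 3 = 18  → 18 < 30, loop
  ADD #7: R2 = 18 + 3 = 21  → 21 < 30, loop
  ADD #8: R2 = 21 + 3 = 24  → 24 < 30, loop
  ADD #9: R2 = 24 + 3 = 27  → 27 < 30, loop
  ADD #10: R2 = 27 + 3 = 30  → 30 >= 30, exit
Total ADD instructions: 10

10


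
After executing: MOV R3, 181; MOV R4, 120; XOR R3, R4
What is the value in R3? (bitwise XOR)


Register state trace:
  MOV R3, 181  → R3 = 181 (0b10110101)
  MOV R4, 120  → R4 = 120 (0b01111000)
  XOR R3, R4  → R3 = 181 XOR 120 = 205 (0b11001101)
Final: R3 = 205

205


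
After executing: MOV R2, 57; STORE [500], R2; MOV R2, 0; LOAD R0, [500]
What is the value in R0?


Register and memory trace:
  MOV R2, 57  → R2 = 57
  STORE [500], R2  → mem[500] = 57
  MOV R2, 0  → R2 = 0
  LOAD R0, [500]  → R0 = mem[500] = 57
Final: R0 = 57

57


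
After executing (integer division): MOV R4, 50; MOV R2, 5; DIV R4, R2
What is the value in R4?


Register state trace:
  MOV R4, 50  → R4 = 50
  MOV R2, 5  → R2 = 5
  DIV R4, R2  → R4 = 50 // 5 = 10
Final: R4 = 10

10


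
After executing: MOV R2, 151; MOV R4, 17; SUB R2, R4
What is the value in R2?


Register state trace:
  MOV R2, 151  → R2 = 151
  MOV R4, 17  → R4 = 17
  SUB R2, R4  → R2 = 151 - 17 = 134
Final: R2 = 134

134


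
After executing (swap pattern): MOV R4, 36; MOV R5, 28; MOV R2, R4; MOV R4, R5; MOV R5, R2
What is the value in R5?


Register state trace (swap pattern):
  MOV R4, 36  → R4 = 36
  MOV R5, 28  → R5 = 28
  MOV R2, R4  → R2 = 36  (save R4)
  MOV R4, R5  → R4 = 28  (R4 gets R5's value)
  MOV R5, R2  → R5 = 36  (R5 gets saved value)
Final: R5 = 36

36


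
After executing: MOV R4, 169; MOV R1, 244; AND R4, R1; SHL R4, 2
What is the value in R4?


Register state trace:
  MOV R4, 169  → R4 = 169 (0b10101001)
  MOV R1, 244  → R1 = 244 (0b11110100)
  AND R4, R1  → R4 = 169 AND 244 = 160 (0b10100000)
  SHL R4, 2  → R4 = 160 << 2 = 640
Final: R4 = 640

640


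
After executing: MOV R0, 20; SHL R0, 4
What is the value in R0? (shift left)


Register state trace:
  MOV R0, 20  → R0 = 20
  SHL R0, 4  → R0 = 20 << 4 = 20 * 2^4 = 320
Final: R0 = 320

320


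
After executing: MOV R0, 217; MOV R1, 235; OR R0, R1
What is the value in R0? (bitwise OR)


Register state trace:
  MOV R0, 217  → R0 = 217 (0b11011001)
  MOV R1, 235  → R1 = 235 (0b11101011)
  OR R0, R1   → R0 = 217 OR 235 = 251 (0b11111011)
Final: R0 = 251

251


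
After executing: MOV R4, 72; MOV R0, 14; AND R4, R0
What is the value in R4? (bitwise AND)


Register state trace:
  MOV R4, 72  → R4 = 72 (0b01001000)
  MOV R0, 14  → R0 = 14 (0b00001110)
  AND R4, R0  → R4 = 72 AND 14 = 8 (0b00001000)
Final: R4 = 8

8


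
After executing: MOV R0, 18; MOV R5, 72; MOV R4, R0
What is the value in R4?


Register state trace:
  MOV R0, 18  → R0 = 18
  MOV R5, 72  → R5 = 72
  MOV R4, R0  → R4 = 18
Final: R4 = 18

18


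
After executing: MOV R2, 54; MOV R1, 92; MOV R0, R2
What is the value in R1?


Register state trace:
  MOV R2, 54  → R2 = 54
  MOV R1, 92  → R1 = 92
  MOV R0, R2  → R0 = 54
Final: R1 = 92

92


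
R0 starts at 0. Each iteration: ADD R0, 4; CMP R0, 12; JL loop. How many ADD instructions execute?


Loop trace (R0 starts at 0, target 12, step 4):
  ADD #1: R0 = 0 + 4 = 4  → 4 < 12, loop
  ADD #2: R0 = 4 + 4 = 8  → 8 < 12, loop
  ADD #3: R0 = 8 + 4 = 12  → 12 >= 12, exit
Total ADD instructions: 3

3


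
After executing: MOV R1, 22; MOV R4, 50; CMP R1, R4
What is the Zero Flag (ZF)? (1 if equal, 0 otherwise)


Register state trace:
  MOV R1, 22  → R1 = 22
  MOV R4, 50  → R4 = 50
  CMP R1, R4  → computes 22 - 50 = -28
  Result is nonzero, so values are not equal
ZF = 0

0


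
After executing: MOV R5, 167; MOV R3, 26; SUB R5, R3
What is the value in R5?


Register state trace:
  MOV R5, 167  → R5 = 167
  MOV R3, 26  → R3 = 26
  SUB R5, R3  → R5 = 167 - 26 = 141
Final: R5 = 141

141


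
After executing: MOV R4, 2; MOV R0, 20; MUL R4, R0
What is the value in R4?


Register state trace:
  MOV R4, 2  → R4 = 2
  MOV R0, 20  → R0 = 20
  MUL R4, R0  → R4 = 2 * 20 = 40
Final: R4 = 40

40


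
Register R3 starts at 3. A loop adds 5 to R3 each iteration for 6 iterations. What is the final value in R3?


Starting value: R3 = 3
  Iter 1: R3 = 3 + 5 = 8
  Iter 2: R3 = 8 + 5 = 13
  Iter 3: R3 = 13 + 5 = 18
  Iter 4: R3 = 18 + 5 = 23
  Iter 5: R3 = 23 + 5 = 28
  Iter 6: R3 = 28 + 5 = 33
Final: R3 = 33

33


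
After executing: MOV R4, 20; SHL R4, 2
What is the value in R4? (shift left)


Register state trace:
  MOV R4, 20  → R4 = 20
  SHL R4, 2  → R4 = 20 << 2 = 20 * 2^2 = 80
Final: R4 = 80

80


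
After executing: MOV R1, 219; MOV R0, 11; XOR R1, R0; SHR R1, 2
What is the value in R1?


Register state trace:
  MOV R1, 219  → R1 = 219 (0b11011011)
  MOV R0, 11  → R0 = 11 (0b00001011)
  XOR R1, R0  → R1 = 219 XOR 11 = 208 (0b11010000)
  SHR R1, 2  → R1 = 208 >> 2 = 52
Final: R1 = 52

52


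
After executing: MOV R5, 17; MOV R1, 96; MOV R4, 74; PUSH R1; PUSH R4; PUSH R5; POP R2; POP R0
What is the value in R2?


Stack trace (top is rightmost):
  MOV R5, 17  → R5 = 17
  MOV R1, 96  → R1 = 96
  MOV R4, 74  → R4 = 74
  PUSH R1  → stack: [96]
  PUSH R4  → stack: [96, 74]
  PUSH R5  → stack: [96, 74, 17]
  POP R2  → R2 = 17, stack: [96, 74]
  POP R0  → R0 = 74, stack: [96]
Final: R2 = 17

17


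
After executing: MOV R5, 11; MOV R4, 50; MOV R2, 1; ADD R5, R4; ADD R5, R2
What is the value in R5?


Register state trace:
  MOV R5, 11  → R5 = 11
  MOV R4, 50  → R4 = 50
  MOV R2, 1  → R2 = 1
  ADD R5, R4  → R5 = 11 + 50 = 61
  ADD R5, R2  → R5 = 61 + 1 = 62
Final: R5 = 62

62
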